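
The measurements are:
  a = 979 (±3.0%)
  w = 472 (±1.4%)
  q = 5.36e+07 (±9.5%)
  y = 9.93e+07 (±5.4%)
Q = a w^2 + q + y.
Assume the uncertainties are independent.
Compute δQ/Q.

Let p = a·w^2 = 2.18e+08. δp/p = √((1·δa/a)² + (2·δw/w)²) = √(0.000900 + 0.000784) = 0.0410, so δp = 8.95e+06.
Q = p + q + y: δQ = √(δp² + δq² + δy²) = √(8.01e+13 + 2.59e+13 + 2.88e+13) = 1.16e+07
Q = 3.71e+08, so δQ/Q = 1.16e+07/3.71e+08 = 0.0313.

0.0313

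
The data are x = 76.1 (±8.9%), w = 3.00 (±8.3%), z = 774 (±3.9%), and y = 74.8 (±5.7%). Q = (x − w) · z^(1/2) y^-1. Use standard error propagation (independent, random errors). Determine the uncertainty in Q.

Let u = x − w = 73.1. δu = √(δx² + δw²) = √(45.9 + 0.0620) = 6.78, so δu/u = 0.0927.
Q is then a monomial in u, z, y:
δQ/Q = √((δu/u)² + (½·δz/z)² + (-1·δy/y)²) = √(0.00860 + 0.000380 + 0.00325) = 0.111
Q = 27.2, so δQ = 0.111 × 27.2 = 3.01.

3.01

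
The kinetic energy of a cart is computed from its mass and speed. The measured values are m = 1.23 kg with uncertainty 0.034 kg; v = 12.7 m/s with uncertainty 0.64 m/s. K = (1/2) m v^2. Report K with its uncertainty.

99.2 ± 10.4 J

Each factor contributes (exponent × relative error)² to (δK/K)²:
  (1·δm/m)² = (1×0.0276)² = 0.000764;  (2·δv/v)² = (2×0.0504)² = 0.0102
δK/K = √(0.0109) = 0.105
K = 99.2 J, so δK = 0.105 × 99.2 = 10.4 J.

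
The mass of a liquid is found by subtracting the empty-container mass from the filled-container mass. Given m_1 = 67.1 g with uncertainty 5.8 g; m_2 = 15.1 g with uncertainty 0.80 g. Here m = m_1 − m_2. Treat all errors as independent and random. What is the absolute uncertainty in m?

5.85 g

m is a linear combination, so absolute uncertainties add in quadrature:
  (δm_1)² = 33.6;  (δm_2)² = 0.640
δm = √(34.3) = 5.85 g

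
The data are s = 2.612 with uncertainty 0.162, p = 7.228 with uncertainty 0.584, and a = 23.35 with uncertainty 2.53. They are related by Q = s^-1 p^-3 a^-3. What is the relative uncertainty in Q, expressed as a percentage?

41.0%

For a monomial Q ∝ s^-1, p^-3, a^-3, fractional errors add in quadrature:
  (-1·δs/s)² = (-1×0.0620)² = 0.00385;  (-3·δp/p)² = (-3×0.0808)² = 0.0588;  (-3·δa/a)² = (-3×0.108)² = 0.106
δQ/Q = √(0.168) = 0.410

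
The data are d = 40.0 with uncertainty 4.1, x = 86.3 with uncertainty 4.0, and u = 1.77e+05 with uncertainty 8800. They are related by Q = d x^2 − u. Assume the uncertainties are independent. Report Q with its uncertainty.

(1.21 ± 0.421) × 10^5

Let p = d·x^2 = 2.98e+05. δp/p = √((1·δd/d)² + (2·δx/x)²) = √(0.0105 + 0.00859) = 0.138, so δp = 41200.
Q = p − u: δQ = √(δp² + δu²) = √(1.7e+09 + 7.74e+07) = 42100
Q = 1.21e+05.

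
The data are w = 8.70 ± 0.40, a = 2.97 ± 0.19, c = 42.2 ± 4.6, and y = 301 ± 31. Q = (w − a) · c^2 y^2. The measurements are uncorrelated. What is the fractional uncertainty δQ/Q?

0.310

Let u = w − a = 5.73. δu = √(δw² + δa²) = √(0.160 + 0.0361) = 0.443, so δu/u = 0.0773.
Q is then a monomial in u, c, y:
δQ/Q = √((δu/u)² + (2·δc/c)² + (2·δy/y)²) = √(0.00597 + 0.0475 + 0.0424) = 0.310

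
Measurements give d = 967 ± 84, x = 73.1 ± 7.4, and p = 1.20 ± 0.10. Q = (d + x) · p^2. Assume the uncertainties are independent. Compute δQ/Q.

Let u = d + x = 1040. δu = √(δd² + δx²) = √(7060 + 54.8) = 84.3, so δu/u = 0.0811.
Q is then a monomial in u, p:
δQ/Q = √((δu/u)² + (2·δp/p)²) = √(0.00657 + 0.0278) = 0.185

0.185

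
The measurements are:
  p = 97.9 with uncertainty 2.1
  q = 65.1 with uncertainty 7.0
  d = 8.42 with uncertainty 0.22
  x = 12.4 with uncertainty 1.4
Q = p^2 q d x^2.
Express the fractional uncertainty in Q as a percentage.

25.5%

Relative error in a monomial: (δQ/Q)² = Σ (nᵢ · δxᵢ/xᵢ)².
  (2·δp/p)² = (2×0.0215)² = 0.00184;  (1·δq/q)² = (1×0.108)² = 0.0116;  (1·δd/d)² = (1×0.0261)² = 0.000683;  (2·δx/x)² = (2×0.113)² = 0.0510
δQ/Q = √(0.0651) = 0.255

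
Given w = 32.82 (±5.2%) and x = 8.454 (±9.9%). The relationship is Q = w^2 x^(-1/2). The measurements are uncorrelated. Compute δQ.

42.7

Relative error in a monomial: (δQ/Q)² = Σ (nᵢ · δxᵢ/xᵢ)².
  (2·δw/w)² = (2×0.0520)² = 0.0108;  (−½·δx/x)² = (-0.5×0.0990)² = 0.00245
δQ/Q = √(0.0133) = 0.115
Q = 370.5, so δQ = 0.115 × 370.5 = 42.7.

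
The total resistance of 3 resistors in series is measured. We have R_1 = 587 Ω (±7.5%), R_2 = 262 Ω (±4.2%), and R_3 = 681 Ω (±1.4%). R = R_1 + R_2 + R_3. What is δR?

For a sum/difference, combine absolute errors in quadrature:
  (δR_1)² = 1940;  (δR_2)² = 121;  (δR_3)² = 90.9
δR = √(2150) = 46.4 Ω

46.4 Ω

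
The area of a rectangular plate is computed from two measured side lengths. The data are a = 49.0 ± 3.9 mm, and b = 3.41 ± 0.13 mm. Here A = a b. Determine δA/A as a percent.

Relative error in a monomial: (δA/A)² = Σ (nᵢ · δxᵢ/xᵢ)².
  (1·δa/a)² = (1×0.0796)² = 0.00633;  (1·δb/b)² = (1×0.0381)² = 0.00145
δA/A = √(0.00779) = 0.0883

8.83%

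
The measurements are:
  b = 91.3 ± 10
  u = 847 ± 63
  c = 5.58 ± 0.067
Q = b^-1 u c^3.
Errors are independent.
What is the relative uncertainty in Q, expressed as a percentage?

13.7%

For a monomial Q ∝ b^-1, u, c^3, fractional errors add in quadrature:
  (-1·δb/b)² = (-1×0.110)² = 0.0120;  (1·δu/u)² = (1×0.0744)² = 0.00553;  (3·δc/c)² = (3×0.0120)² = 0.00130
δQ/Q = √(0.0188) = 0.137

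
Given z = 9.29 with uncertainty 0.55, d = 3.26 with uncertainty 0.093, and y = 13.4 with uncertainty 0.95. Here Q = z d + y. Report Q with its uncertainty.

43.7 ± 2.21

Let p = z·d = 30.3. δp/p = √((1·δz/z)² + (1·δd/d)²) = √(0.00351 + 0.000814) = 0.0657, so δp = 1.99.
Q = p + y: δQ = √(δp² + δy²) = √(3.96 + 0.902) = 2.21
Q = 43.7.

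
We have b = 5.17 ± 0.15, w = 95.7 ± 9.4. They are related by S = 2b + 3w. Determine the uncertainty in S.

Sums and differences: (δS)² = Σ (cᵢ δxᵢ)².
  (2·δb)² = 0.0900;  (3·δw)² = 795
δS = √(795) = 28.2

28.2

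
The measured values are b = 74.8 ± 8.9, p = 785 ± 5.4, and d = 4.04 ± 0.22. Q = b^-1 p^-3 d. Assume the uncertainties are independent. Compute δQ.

Relative error in a monomial: (δQ/Q)² = Σ (nᵢ · δxᵢ/xᵢ)².
  (-1·δb/b)² = (-1×0.119)² = 0.0142;  (-3·δp/p)² = (-3×0.00688)² = 0.000426;  (1·δd/d)² = (1×0.0545)² = 0.00297
δQ/Q = √(0.0175) = 0.132
Q = 1.12e-10, so δQ = 0.132 × 1.12e-10 = 1.48e-11.

1.48e-11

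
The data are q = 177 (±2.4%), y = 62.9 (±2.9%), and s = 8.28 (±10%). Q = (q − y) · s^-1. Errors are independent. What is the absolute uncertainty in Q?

1.49

Let u = q − y = 114. δu = √(δq² + δy²) = √(18.0 + 3.33) = 4.62, so δu/u = 0.0405.
Q is then a monomial in u, s:
δQ/Q = √((δu/u)² + (-1·δs/s)²) = √(0.00164 + 0.0100) = 0.108
Q = 13.8, so δQ = 0.108 × 13.8 = 1.49.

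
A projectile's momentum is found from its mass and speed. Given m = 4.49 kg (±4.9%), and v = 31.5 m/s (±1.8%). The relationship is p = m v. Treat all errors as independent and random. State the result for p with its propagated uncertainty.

Products/powers → add relative errors in quadrature, weighted by exponent:
  (1·δm/m)² = (1×0.0490)² = 0.00240;  (1·δv/v)² = (1×0.0180)² = 0.000324
δp/p = √(0.00273) = 0.0522
p = 141 kg·m/s, so δp = 0.0522 × 141 = 7.38 kg·m/s.

141 ± 7.38 kg·m/s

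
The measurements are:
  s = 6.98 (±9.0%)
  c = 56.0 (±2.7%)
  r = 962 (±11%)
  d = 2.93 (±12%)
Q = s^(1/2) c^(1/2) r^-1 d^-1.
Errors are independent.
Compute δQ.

0.00119

Since Q is a product/quotient, work with relative uncertainties:
  (½·δs/s)² = (0.5×0.0900)² = 0.00202;  (½·δc/c)² = (0.5×0.0270)² = 0.000182;  (-1·δr/r)² = (-1×0.110)² = 0.0121;  (-1·δd/d)² = (-1×0.120)² = 0.0144
δQ/Q = √(0.0287) = 0.169
Q = 0.00701, so δQ = 0.169 × 0.00701 = 0.00119.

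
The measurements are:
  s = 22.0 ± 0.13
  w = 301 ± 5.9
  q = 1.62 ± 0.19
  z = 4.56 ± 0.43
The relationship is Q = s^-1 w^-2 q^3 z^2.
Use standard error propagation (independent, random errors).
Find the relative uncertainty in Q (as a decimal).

For a monomial Q ∝ s^-1, w^-2, q^3, z^2, fractional errors add in quadrature:
  (-1·δs/s)² = (-1×0.00591)² = 3.49e-05;  (-2·δw/w)² = (-2×0.0196)² = 0.00154;  (3·δq/q)² = (3×0.117)² = 0.124;  (2·δz/z)² = (2×0.0943)² = 0.0356
δQ/Q = √(0.161) = 0.401

0.401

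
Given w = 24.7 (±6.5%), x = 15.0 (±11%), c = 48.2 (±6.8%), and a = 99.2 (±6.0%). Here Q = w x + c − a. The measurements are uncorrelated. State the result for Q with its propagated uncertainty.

320 ± 47.8

Let p = w·x = 370. δp/p = √((1·δw/w)² + (1·δx/x)²) = √(0.00423 + 0.0121) = 0.128, so δp = 47.3.
Q = p + c − a: δQ = √(δp² + δc² + δa²) = √(2240 + 10.7 + 35.4) = 47.8
Q = 320.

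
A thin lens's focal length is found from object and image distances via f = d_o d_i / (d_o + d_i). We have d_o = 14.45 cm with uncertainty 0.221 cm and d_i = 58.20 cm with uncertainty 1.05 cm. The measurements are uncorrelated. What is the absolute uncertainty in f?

∂f/∂d_o = (d_i/(d_o+d_i))² = 0.642;  ∂f/∂d_i = (d_o/(d_o+d_i))² = 0.0396
δf = √((∂f/∂d_o · δd_o)² + (∂f/∂d_i · δd_i)²) = √(0.0201 + 0.00173) = 0.148 cm

0.148 cm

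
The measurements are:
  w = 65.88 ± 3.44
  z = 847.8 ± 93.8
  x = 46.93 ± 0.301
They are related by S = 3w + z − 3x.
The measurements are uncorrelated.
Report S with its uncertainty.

Each term contributes (cᵢ δxᵢ)² to (δS)²:
  (3·δw)² = 107;  (δz)² = 8800;  (3·δx)² = 0.815
δS = √(8910) = 94.4
S = 904.6.

904.6 ± 94.4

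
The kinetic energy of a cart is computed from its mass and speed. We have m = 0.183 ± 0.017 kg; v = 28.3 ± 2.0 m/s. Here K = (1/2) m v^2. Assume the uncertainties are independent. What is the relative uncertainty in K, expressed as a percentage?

Each factor contributes (exponent × relative error)² to (δK/K)²:
  (1·δm/m)² = (1×0.0929)² = 0.00863;  (2·δv/v)² = (2×0.0707)² = 0.0200
δK/K = √(0.0286) = 0.169

16.9%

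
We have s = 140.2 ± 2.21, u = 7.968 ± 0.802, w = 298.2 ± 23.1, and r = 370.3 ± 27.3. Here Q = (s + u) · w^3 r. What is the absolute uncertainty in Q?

3.55e+11

Let h = s + u = 148.2. δh = √(δs² + δu²) = √(4.88 + 0.643) = 2.35, so δh/h = 0.0159.
Q is then a monomial in h, w, r:
δQ/Q = √((δh/h)² + (3·δw/w)² + (1·δr/r)²) = √(0.000252 + 0.0540 + 0.00544) = 0.244
Q = 1.455e+12, so δQ = 0.244 × 1.455e+12 = 3.55e+11.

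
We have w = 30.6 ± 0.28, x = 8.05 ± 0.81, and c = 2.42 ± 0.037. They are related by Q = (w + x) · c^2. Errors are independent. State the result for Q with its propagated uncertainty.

Let u = w + x = 38.7. δu = √(δw² + δx²) = √(0.0784 + 0.656) = 0.857, so δu/u = 0.0222.
Q is then a monomial in u, c:
δQ/Q = √((δu/u)² + (2·δc/c)²) = √(0.000492 + 0.000935) = 0.0378
Q = 226, so δQ = 0.0378 × 226 = 8.55.

226 ± 8.55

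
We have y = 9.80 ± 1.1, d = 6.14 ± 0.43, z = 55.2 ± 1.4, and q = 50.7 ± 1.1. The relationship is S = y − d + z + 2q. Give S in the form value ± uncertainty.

160 ± 2.86

S is a linear combination, so absolute uncertainties add in quadrature:
  (δy)² = 1.21;  (δd)² = 0.185;  (δz)² = 1.96;  (2·δq)² = 4.84
δS = √(8.19) = 2.86
S = 160.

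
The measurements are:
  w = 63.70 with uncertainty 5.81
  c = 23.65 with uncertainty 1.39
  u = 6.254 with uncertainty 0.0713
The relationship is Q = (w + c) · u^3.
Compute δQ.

Let h = w + c = 87.35. δh = √(δw² + δc²) = √(33.8 + 1.93) = 5.97, so δh/h = 0.0684.
Q is then a monomial in h, u:
δQ/Q = √((δh/h)² + (3·δu/u)²) = √(0.00468 + 0.00117) = 0.0765
Q = 21370, so δQ = 0.0765 × 21370 = 1630.

1630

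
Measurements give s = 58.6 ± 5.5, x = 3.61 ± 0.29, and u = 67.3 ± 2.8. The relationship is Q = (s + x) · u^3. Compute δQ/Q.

0.153

Let w = s + x = 62.2. δw = √(δs² + δx²) = √(30.2 + 0.0841) = 5.51, so δw/w = 0.0885.
Q is then a monomial in w, u:
δQ/Q = √((δw/w)² + (3·δu/u)²) = √(0.00784 + 0.0156) = 0.153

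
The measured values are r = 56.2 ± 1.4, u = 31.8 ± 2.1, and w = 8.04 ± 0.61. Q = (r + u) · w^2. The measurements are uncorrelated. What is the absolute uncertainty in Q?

878

Let h = r + u = 88.0. δh = √(δr² + δu²) = √(1.96 + 4.41) = 2.52, so δh/h = 0.0287.
Q is then a monomial in h, w:
δQ/Q = √((δh/h)² + (2·δw/w)²) = √(0.000823 + 0.0230) = 0.154
Q = 5690, so δQ = 0.154 × 5690 = 878.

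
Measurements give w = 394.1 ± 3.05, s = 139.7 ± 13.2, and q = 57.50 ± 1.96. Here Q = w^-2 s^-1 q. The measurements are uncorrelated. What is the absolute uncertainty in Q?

2.69e-07

Q is a product of powers, so relative uncertainties combine in quadrature:
  (-2·δw/w)² = (-2×0.00774)² = 0.000240;  (-1·δs/s)² = (-1×0.0945)² = 0.00893;  (1·δq/q)² = (1×0.0341)² = 0.00116
δQ/Q = √(0.0103) = 0.102
Q = 2.65e-06, so δQ = 0.102 × 2.65e-06 = 2.69e-07.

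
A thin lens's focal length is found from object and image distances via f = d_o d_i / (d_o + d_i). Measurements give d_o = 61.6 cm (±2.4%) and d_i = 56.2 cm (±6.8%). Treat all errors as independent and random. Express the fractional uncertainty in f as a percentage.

∂f/∂d_o = (d_i/(d_o+d_i))² = 0.228;  ∂f/∂d_i = (d_o/(d_o+d_i))² = 0.273
δf = √((∂f/∂d_o · δd_o)² + (∂f/∂d_i · δd_i)²) = √(0.113 + 1.09) = 1.10 cm
f = 29.4 cm, so δf/f = 1.10/29.4 = 0.0374.

3.74%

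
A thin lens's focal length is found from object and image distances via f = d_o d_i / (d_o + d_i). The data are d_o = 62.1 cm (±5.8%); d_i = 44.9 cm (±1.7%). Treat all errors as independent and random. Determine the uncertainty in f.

∂f/∂d_o = (d_i/(d_o+d_i))² = 0.176;  ∂f/∂d_i = (d_o/(d_o+d_i))² = 0.337
δf = √((∂f/∂d_o · δd_o)² + (∂f/∂d_i · δd_i)²) = √(0.402 + 0.0661) = 0.684 cm

0.684 cm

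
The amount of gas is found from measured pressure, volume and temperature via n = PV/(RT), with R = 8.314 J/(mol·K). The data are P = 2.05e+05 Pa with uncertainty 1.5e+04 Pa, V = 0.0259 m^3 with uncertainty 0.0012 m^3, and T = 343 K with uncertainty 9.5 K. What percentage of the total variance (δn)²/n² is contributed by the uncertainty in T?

9.28%

(δn/n)² = (1·δP/P)² + (1·δV/V)² + (-1·δT/T)²
  P term: (1×0.0732)² = 0.00535
  V term: (1×0.0463)² = 0.00215
  T term: (-1×0.0277)² = 0.000767
Total = 0.00827. Share from T = 0.000767/0.00827 = 0.0928.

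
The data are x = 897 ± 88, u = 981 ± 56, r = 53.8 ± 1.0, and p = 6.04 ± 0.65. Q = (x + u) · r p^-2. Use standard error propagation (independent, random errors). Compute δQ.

Let w = x + u = 1880. δw = √(δx² + δu²) = √(7740 + 3140) = 104, so δw/w = 0.0555.
Q is then a monomial in w, r, p:
δQ/Q = √((δw/w)² + (1·δr/r)² + (-2·δp/p)²) = √(0.00308 + 0.000345 + 0.0463) = 0.223
Q = 2770, so δQ = 0.223 × 2770 = 618.

618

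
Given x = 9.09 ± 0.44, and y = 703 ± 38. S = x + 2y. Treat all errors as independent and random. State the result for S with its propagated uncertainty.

S is a linear combination, so absolute uncertainties add in quadrature:
  (δx)² = 0.194;  (2·δy)² = 5780
δS = √(5780) = 76.0
S = 1420.

1420 ± 76.0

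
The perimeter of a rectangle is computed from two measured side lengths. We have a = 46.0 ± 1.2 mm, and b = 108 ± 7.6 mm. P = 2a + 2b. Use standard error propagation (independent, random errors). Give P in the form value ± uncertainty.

308 ± 15.4 mm

Each term contributes (cᵢ δxᵢ)² to (δP)²:
  (2·δa)² = 5.76;  (2·δb)² = 231
δP = √(237) = 15.4 mm
P = 308 mm.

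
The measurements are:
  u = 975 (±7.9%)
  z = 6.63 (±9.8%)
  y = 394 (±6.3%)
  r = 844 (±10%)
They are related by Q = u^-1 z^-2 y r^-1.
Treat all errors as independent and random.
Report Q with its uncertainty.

(1.09 ± 0.264) × 10^-5

Products/powers → add relative errors in quadrature, weighted by exponent:
  (-1·δu/u)² = (-1×0.0790)² = 0.00624;  (-2·δz/z)² = (-2×0.0980)² = 0.0384;  (1·δy/y)² = (1×0.0630)² = 0.00397;  (-1·δr/r)² = (-1×0.100)² = 0.0100
δQ/Q = √(0.0586) = 0.242
Q = 1.09e-05, so δQ = 0.242 × 1.09e-05 = 2.64e-06.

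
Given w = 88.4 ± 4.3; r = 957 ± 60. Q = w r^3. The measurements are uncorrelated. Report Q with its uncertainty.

Products/powers → add relative errors in quadrature, weighted by exponent:
  (1·δw/w)² = (1×0.0486)² = 0.00237;  (3·δr/r)² = (3×0.0627)² = 0.0354
δQ/Q = √(0.0377) = 0.194
Q = 7.75e+10, so δQ = 0.194 × 7.75e+10 = 1.51e+10.

(7.75 ± 1.51) × 10^10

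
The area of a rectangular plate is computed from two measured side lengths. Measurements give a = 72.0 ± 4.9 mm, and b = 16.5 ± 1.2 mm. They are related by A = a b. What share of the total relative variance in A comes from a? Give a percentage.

46.7%

(δA/A)² = (1·δa/a)² + (1·δb/b)²
  a term: (1×0.0681)² = 0.00463
  b term: (1×0.0727)² = 0.00529
Total = 0.00992. Share from a = 0.00463/0.00992 = 0.467.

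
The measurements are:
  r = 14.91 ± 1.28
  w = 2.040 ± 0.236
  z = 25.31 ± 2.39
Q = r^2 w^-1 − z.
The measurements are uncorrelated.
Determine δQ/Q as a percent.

27.1%

Let p = r^2·w^-1 = 109.0. δp/p = √((2·δr/r)² + (-1·δw/w)²) = √(0.0295 + 0.0134) = 0.207, so δp = 22.6.
Q = p − z: δQ = √(δp² + δz²) = √(509 + 5.71) = 22.7
Q = 83.66, so δQ/Q = 22.7/83.66 = 0.271.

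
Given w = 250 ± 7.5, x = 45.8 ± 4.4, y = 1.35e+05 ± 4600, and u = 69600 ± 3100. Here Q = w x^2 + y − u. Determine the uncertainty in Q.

1.02e+05

Let p = w·x^2 = 5.24e+05. δp/p = √((1·δw/w)² + (2·δx/x)²) = √(0.000900 + 0.0369) = 0.194, so δp = 1.02e+05.
Q = p + y − u: δQ = √(δp² + δy² + δu²) = √(1.04e+10 + 2.12e+07 + 9.61e+06) = 1.02e+05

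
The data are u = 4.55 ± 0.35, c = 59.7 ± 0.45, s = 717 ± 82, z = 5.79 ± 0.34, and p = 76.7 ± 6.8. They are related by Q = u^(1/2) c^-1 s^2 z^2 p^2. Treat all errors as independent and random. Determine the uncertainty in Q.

1.14e+09

Since Q is a product/quotient, work with relative uncertainties:
  (½·δu/u)² = (0.5×0.0769)² = 0.00148;  (-1·δc/c)² = (-1×0.00754)² = 5.68e-05;  (2·δs/s)² = (2×0.114)² = 0.0523;  (2·δz/z)² = (2×0.0587)² = 0.0138;  (2·δp/p)² = (2×0.0887)² = 0.0314
δQ/Q = √(0.0991) = 0.315
Q = 3.62e+09, so δQ = 0.315 × 3.62e+09 = 1.14e+09.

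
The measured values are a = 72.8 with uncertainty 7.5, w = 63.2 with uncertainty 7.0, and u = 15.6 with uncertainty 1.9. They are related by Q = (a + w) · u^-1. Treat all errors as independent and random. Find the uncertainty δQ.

Let h = a + w = 136. δh = √(δa² + δw²) = √(56.2 + 49.0) = 10.3, so δh/h = 0.0754.
Q is then a monomial in h, u:
δQ/Q = √((δh/h)² + (-1·δu/u)²) = √(0.00569 + 0.0148) = 0.143
Q = 8.72, so δQ = 0.143 × 8.72 = 1.25.

1.25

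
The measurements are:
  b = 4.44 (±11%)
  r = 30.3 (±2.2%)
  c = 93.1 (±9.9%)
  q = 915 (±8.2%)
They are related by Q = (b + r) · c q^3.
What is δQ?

6.6e+11

Let u = b + r = 34.7. δu = √(δb² + δr²) = √(0.239 + 0.444) = 0.826, so δu/u = 0.0238.
Q is then a monomial in u, c, q:
δQ/Q = √((δu/u)² + (1·δc/c)² + (3·δq/q)²) = √(0.000566 + 0.00980 + 0.0605) = 0.266
Q = 2.48e+12, so δQ = 0.266 × 2.48e+12 = 6.6e+11.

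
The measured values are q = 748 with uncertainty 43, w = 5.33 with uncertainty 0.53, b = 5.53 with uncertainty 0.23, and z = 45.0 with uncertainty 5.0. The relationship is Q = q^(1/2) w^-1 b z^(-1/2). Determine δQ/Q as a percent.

Each factor contributes (exponent × relative error)² to (δQ/Q)²:
  (½·δq/q)² = (0.5×0.0575)² = 0.000826;  (-1·δw/w)² = (-1×0.0994)² = 0.00989;  (1·δb/b)² = (1×0.0416)² = 0.00173;  (−½·δz/z)² = (-0.5×0.111)² = 0.00309
δQ/Q = √(0.0155) = 0.125

12.5%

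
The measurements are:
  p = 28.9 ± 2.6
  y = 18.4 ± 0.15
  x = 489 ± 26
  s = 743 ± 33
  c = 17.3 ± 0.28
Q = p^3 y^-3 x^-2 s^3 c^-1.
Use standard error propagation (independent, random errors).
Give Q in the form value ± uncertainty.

384 ± 123

Products/powers → add relative errors in quadrature, weighted by exponent:
  (3·δp/p)² = (3×0.0900)² = 0.0728;  (-3·δy/y)² = (-3×0.00815)² = 0.000598;  (-2·δx/x)² = (-2×0.0532)² = 0.0113;  (3·δs/s)² = (3×0.0444)² = 0.0178;  (-1·δc/c)² = (-1×0.0162)² = 0.000262
δQ/Q = √(0.103) = 0.321
Q = 384, so δQ = 0.321 × 384 = 123.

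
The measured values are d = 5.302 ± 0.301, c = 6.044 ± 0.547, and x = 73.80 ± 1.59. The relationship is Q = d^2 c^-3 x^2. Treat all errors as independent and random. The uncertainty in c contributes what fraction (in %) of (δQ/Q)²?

83.3%

(δQ/Q)² = (2·δd/d)² + (-3·δc/c)² + (2·δx/x)²
  d term: (2×0.0568)² = 0.0129
  c term: (-3×0.0905)² = 0.0737
  x term: (2×0.0215)² = 0.00186
Total = 0.0885. Share from c = 0.0737/0.0885 = 0.833.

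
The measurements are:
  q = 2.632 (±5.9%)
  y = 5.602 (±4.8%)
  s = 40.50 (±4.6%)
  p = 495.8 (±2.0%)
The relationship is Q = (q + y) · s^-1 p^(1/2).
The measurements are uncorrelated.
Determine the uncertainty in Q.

Let u = q + y = 8.234. δu = √(δq² + δy²) = √(0.0241 + 0.0723) = 0.311, so δu/u = 0.0377.
Q is then a monomial in u, s, p:
δQ/Q = √((δu/u)² + (-1·δs/s)² + (½·δp/p)²) = √(0.00142 + 0.00212 + 0.000100) = 0.0603
Q = 4.527, so δQ = 0.0603 × 4.527 = 0.273.

0.273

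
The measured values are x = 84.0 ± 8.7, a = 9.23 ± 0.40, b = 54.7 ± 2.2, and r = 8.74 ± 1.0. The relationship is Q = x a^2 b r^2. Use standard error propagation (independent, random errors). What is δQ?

Q is a product of powers, so relative uncertainties combine in quadrature:
  (1·δx/x)² = (1×0.104)² = 0.0107;  (2·δa/a)² = (2×0.0433)² = 0.00751;  (1·δb/b)² = (1×0.0402)² = 0.00162;  (2·δr/r)² = (2×0.114)² = 0.0524
δQ/Q = √(0.0722) = 0.269
Q = 2.99e+07, so δQ = 0.269 × 2.99e+07 = 8.04e+06.

8.04e+06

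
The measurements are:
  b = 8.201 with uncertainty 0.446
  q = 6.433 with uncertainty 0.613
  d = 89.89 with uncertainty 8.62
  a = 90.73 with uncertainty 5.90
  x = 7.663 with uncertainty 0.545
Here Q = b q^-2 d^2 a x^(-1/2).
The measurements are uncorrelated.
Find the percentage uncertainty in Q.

Since Q is a product/quotient, work with relative uncertainties:
  (1·δb/b)² = (1×0.0544)² = 0.00296;  (-2·δq/q)² = (-2×0.0953)² = 0.0363;  (2·δd/d)² = (2×0.0959)² = 0.0368;  (1·δa/a)² = (1×0.0650)² = 0.00423;  (−½·δx/x)² = (-0.5×0.0711)² = 0.00126
δQ/Q = √(0.0816) = 0.286

28.6%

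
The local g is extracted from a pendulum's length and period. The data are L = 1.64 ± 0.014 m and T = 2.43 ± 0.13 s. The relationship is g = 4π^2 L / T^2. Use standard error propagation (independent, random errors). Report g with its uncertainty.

11.0 ± 1.18 m/s^2

Products/powers → add relative errors in quadrature, weighted by exponent:
  (1·δL/L)² = (1×0.00854)² = 7.29e-05;  (-2·δT/T)² = (-2×0.0535)² = 0.0114
δg/g = √(0.0115) = 0.107
g = 11.0 m/s^2, so δg = 0.107 × 11.0 = 1.18 m/s^2.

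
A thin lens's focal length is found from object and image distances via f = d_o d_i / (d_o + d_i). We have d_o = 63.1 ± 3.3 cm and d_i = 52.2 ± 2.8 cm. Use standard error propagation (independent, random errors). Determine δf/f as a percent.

∂f/∂d_o = (d_i/(d_o+d_i))² = 0.205;  ∂f/∂d_i = (d_o/(d_o+d_i))² = 0.300
δf = √((∂f/∂d_o · δd_o)² + (∂f/∂d_i · δd_i)²) = √(0.458 + 0.703) = 1.08 cm
f = 28.6 cm, so δf/f = 1.08/28.6 = 0.0377.

3.77%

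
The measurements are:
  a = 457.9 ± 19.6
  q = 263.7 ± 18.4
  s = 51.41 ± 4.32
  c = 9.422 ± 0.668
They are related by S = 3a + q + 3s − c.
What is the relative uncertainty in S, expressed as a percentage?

3.53%

Absolute uncertainties add in quadrature for a linear combination:
  (3·δa)² = 3460;  (δq)² = 339;  (3·δs)² = 168;  (δc)² = 0.446
δS = √(3960) = 63.0
S = 1782, so δS/S = 63.0/1782 = 0.0353.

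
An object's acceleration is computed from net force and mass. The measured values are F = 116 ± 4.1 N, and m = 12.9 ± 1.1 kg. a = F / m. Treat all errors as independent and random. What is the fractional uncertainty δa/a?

0.0923

a is a product of powers, so relative uncertainties combine in quadrature:
  (1·δF/F)² = (1×0.0353)² = 0.00125;  (-1·δm/m)² = (-1×0.0853)² = 0.00727
δa/a = √(0.00852) = 0.0923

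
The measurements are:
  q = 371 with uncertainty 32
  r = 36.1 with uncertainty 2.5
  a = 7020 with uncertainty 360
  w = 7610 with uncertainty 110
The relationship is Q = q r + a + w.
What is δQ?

1530

Let p = q·r = 13400. δp/p = √((1·δq/q)² + (1·δr/r)²) = √(0.00744 + 0.00480) = 0.111, so δp = 1480.
Q = p + a + w: δQ = √(δp² + δa² + δw²) = √(2.19e+06 + 1.3e+05 + 12100) = 1530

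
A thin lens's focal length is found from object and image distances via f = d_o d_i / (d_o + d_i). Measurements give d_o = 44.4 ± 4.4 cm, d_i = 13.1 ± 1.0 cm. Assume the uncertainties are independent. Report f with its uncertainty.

10.1 ± 0.638 cm

∂f/∂d_o = (d_i/(d_o+d_i))² = 0.0519;  ∂f/∂d_i = (d_o/(d_o+d_i))² = 0.596
δf = √((∂f/∂d_o · δd_o)² + (∂f/∂d_i · δd_i)²) = √(0.0522 + 0.356) = 0.638 cm
f = 10.1 cm.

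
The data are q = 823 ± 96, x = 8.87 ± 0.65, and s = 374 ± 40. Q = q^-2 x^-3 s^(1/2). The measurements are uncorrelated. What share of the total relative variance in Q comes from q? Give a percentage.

51.5%

(δQ/Q)² = (-2·δq/q)² + (-3·δx/x)² + (½·δs/s)²
  q term: (-2×0.117)² = 0.0544
  x term: (-3×0.0733)² = 0.0483
  s term: (0.5×0.107)² = 0.00286
Total = 0.106. Share from q = 0.0544/0.106 = 0.515.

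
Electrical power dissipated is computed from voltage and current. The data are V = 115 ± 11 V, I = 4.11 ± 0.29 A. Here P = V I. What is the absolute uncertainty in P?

56.2 W

Each factor contributes (exponent × relative error)² to (δP/P)²:
  (1·δV/V)² = (1×0.0957)² = 0.00915;  (1·δI/I)² = (1×0.0706)² = 0.00498
δP/P = √(0.0141) = 0.119
P = 473 W, so δP = 0.119 × 473 = 56.2 W.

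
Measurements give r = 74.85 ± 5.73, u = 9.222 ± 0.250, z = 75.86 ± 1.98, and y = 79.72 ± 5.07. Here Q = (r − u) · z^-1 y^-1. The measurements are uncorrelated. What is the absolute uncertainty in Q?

Let w = r − u = 65.63. δw = √(δr² + δu²) = √(32.8 + 0.0625) = 5.74, so δw/w = 0.0874.
Q is then a monomial in w, z, y:
δQ/Q = √((δw/w)² + (-1·δz/z)² + (-1·δy/y)²) = √(0.00764 + 0.000681 + 0.00404) = 0.111
Q = 0.01085, so δQ = 0.111 × 0.01085 = 0.00121.

0.00121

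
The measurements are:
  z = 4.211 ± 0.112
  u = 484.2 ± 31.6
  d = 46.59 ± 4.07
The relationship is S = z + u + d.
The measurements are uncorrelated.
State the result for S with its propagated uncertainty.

Absolute uncertainties add in quadrature for a linear combination:
  (δz)² = 0.0125;  (δu)² = 999;  (δd)² = 16.6
δS = √(1020) = 31.9
S = 535.0.

535.0 ± 31.9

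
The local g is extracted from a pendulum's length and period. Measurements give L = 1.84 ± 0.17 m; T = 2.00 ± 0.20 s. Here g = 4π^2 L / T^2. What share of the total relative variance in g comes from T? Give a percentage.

(δg/g)² = (1·δL/L)² + (-2·δT/T)²
  L term: (1×0.0924)² = 0.00854
  T term: (-2×0.100)² = 0.0400
Total = 0.0485. Share from T = 0.0400/0.0485 = 0.824.

82.4%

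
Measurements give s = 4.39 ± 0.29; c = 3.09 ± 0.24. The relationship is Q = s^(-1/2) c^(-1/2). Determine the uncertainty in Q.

Relative error in a monomial: (δQ/Q)² = Σ (nᵢ · δxᵢ/xᵢ)².
  (−½·δs/s)² = (-0.5×0.0661)² = 0.00109;  (−½·δc/c)² = (-0.5×0.0777)² = 0.00151
δQ/Q = √(0.00260) = 0.0510
Q = 0.272, so δQ = 0.0510 × 0.272 = 0.0138.

0.0138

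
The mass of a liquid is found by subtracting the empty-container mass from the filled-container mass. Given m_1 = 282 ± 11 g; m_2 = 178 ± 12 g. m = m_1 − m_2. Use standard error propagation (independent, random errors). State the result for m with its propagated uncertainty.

104 ± 16.3 g

Absolute uncertainties add in quadrature for a linear combination:
  (δm_1)² = 121;  (δm_2)² = 144
δm = √(265) = 16.3 g
m = 104 g.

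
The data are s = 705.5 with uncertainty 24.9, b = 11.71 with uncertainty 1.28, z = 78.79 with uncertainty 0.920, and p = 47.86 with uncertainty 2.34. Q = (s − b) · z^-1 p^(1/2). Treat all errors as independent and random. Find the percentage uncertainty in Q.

4.50%

Let u = s − b = 693.8. δu = √(δs² + δb²) = √(620 + 1.64) = 24.9, so δu/u = 0.0359.
Q is then a monomial in u, z, p:
δQ/Q = √((δu/u)² + (-1·δz/z)² + (½·δp/p)²) = √(0.00129 + 0.000136 + 0.000598) = 0.0450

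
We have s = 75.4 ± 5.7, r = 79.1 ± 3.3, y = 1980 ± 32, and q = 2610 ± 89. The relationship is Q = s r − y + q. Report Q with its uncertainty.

6590 ± 524

Let p = s·r = 5960. δp/p = √((1·δs/s)² + (1·δr/r)²) = √(0.00571 + 0.00174) = 0.0863, so δp = 515.
Q = p − y + q: δQ = √(δp² + δy² + δq²) = √(2.65e+05 + 1020 + 7920) = 524
Q = 6590.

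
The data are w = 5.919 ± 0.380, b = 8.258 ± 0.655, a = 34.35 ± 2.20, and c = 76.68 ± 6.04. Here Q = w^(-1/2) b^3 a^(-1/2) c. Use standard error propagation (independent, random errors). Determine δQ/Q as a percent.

25.5%

Since Q is a product/quotient, work with relative uncertainties:
  (−½·δw/w)² = (-0.5×0.0642)² = 0.00103;  (3·δb/b)² = (3×0.0793)² = 0.0566;  (−½·δa/a)² = (-0.5×0.0640)² = 0.00103;  (1·δc/c)² = (1×0.0788)² = 0.00620
δQ/Q = √(0.0649) = 0.255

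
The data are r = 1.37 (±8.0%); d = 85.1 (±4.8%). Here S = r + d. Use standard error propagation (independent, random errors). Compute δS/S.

Each term contributes (cᵢ δxᵢ)² to (δS)²:
  (δr)² = 0.0120;  (δd)² = 16.7
δS = √(16.7) = 4.09
S = 86.5, so δS/S = 4.09/86.5 = 0.0473.

0.0473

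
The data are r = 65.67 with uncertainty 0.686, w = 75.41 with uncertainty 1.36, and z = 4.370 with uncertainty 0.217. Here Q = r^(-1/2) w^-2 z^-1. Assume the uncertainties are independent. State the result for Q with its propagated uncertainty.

Q is a product of powers, so relative uncertainties combine in quadrature:
  (−½·δr/r)² = (-0.5×0.0104)² = 2.73e-05;  (-2·δw/w)² = (-2×0.0180)² = 0.00130;  (-1·δz/z)² = (-1×0.0497)² = 0.00247
δQ/Q = √(0.00379) = 0.0616
Q = 4.966e-06, so δQ = 0.0616 × 4.966e-06 = 3.06e-07.

(4.966 ± 0.306) × 10^-6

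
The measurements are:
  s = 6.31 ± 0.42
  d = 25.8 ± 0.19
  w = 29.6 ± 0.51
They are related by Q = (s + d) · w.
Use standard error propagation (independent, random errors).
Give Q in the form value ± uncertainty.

950 ± 21.3

Let u = s + d = 32.1. δu = √(δs² + δd²) = √(0.176 + 0.0361) = 0.461, so δu/u = 0.0144.
Q is then a monomial in u, w:
δQ/Q = √((δu/u)² + (1·δw/w)²) = √(0.000206 + 0.000297) = 0.0224
Q = 950, so δQ = 0.0224 × 950 = 21.3.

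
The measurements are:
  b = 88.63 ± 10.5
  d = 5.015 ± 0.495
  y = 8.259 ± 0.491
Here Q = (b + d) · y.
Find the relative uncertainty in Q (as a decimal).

0.127

Let u = b + d = 93.64. δu = √(δb² + δd²) = √(110 + 0.245) = 10.5, so δu/u = 0.112.
Q is then a monomial in u, y:
δQ/Q = √((δu/u)² + (1·δy/y)²) = √(0.0126 + 0.00353) = 0.127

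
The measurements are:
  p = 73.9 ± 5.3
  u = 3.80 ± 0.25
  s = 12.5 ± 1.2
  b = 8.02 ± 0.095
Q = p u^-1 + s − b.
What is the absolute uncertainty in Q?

2.24

Let w = p·u^-1 = 19.4. δw/w = √((1·δp/p)² + (-1·δu/u)²) = √(0.00514 + 0.00433) = 0.0973, so δw = 1.89.
Q = w + s − b: δQ = √(δw² + δs² + δb²) = √(3.58 + 1.44 + 0.00903) = 2.24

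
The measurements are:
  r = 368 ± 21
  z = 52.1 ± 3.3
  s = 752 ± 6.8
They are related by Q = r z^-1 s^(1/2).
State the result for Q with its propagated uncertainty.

194 ± 16.5

Q is a product of powers, so relative uncertainties combine in quadrature:
  (1·δr/r)² = (1×0.0571)² = 0.00326;  (-1·δz/z)² = (-1×0.0633)² = 0.00401;  (½·δs/s)² = (0.5×0.00904)² = 2.04e-05
δQ/Q = √(0.00729) = 0.0854
Q = 194, so δQ = 0.0854 × 194 = 16.5.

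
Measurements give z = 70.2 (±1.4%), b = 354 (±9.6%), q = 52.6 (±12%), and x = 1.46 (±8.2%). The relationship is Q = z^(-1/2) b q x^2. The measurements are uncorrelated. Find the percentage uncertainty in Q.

Q is a product of powers, so relative uncertainties combine in quadrature:
  (−½·δz/z)² = (-0.5×0.0140)² = 4.9e-05;  (1·δb/b)² = (1×0.0960)² = 0.00922;  (1·δq/q)² = (1×0.120)² = 0.0144;  (2·δx/x)² = (2×0.0820)² = 0.0269
δQ/Q = √(0.0506) = 0.225

22.5%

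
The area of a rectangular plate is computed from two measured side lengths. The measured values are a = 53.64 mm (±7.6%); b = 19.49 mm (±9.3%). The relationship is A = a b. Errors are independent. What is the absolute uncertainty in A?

For a monomial A ∝ a, b, fractional errors add in quadrature:
  (1·δa/a)² = (1×0.0760)² = 0.00578;  (1·δb/b)² = (1×0.0930)² = 0.00865
δA/A = √(0.0144) = 0.120
A = 1045 mm^2, so δA = 0.120 × 1045 = 126 mm^2.

126 mm^2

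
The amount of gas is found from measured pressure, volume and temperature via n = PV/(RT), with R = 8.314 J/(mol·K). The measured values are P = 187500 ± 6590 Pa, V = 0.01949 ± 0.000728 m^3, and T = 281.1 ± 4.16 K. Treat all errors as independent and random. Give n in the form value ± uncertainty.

For a monomial n ∝ P, V, T^-1, fractional errors add in quadrature:
  (1·δP/P)² = (1×0.0351)² = 0.00124;  (1·δV/V)² = (1×0.0374)² = 0.00140;  (-1·δT/T)² = (-1×0.0148)² = 0.000219
δn/n = √(0.00285) = 0.0534
n = 1.564 mol, so δn = 0.0534 × 1.564 = 0.0835 mol.

1.564 ± 0.0835 mol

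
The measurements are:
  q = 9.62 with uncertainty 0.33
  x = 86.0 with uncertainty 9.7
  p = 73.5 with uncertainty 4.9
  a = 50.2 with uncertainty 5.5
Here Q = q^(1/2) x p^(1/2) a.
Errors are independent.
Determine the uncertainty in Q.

Relative error in a monomial: (δQ/Q)² = Σ (nᵢ · δxᵢ/xᵢ)².
  (½·δq/q)² = (0.5×0.0343)² = 0.000294;  (1·δx/x)² = (1×0.113)² = 0.0127;  (½·δp/p)² = (0.5×0.0667)² = 0.00111;  (1·δa/a)² = (1×0.110)² = 0.0120
δQ/Q = √(0.0261) = 0.162
Q = 1.15e+05, so δQ = 0.162 × 1.15e+05 = 18600.

18600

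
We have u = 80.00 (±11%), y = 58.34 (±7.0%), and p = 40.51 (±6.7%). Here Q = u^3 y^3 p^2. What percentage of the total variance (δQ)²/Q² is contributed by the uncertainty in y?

(δQ/Q)² = (3·δu/u)² + (3·δy/y)² + (2·δp/p)²
  u term: (3×0.110)² = 0.109
  y term: (3×0.0700)² = 0.0441
  p term: (2×0.0670)² = 0.0180
Total = 0.171. Share from y = 0.0441/0.171 = 0.258.

25.8%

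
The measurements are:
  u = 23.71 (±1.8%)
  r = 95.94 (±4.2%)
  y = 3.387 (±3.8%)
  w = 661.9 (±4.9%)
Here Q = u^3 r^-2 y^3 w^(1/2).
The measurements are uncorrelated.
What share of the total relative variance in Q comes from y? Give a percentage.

(δQ/Q)² = (3·δu/u)² + (-2·δr/r)² + (3·δy/y)² + (½·δw/w)²
  u term: (3×0.0180)² = 0.00292
  r term: (-2×0.0420)² = 0.00706
  y term: (3×0.0380)² = 0.0130
  w term: (0.5×0.0490)² = 0.000600
Total = 0.0236. Share from y = 0.0130/0.0236 = 0.551.

55.1%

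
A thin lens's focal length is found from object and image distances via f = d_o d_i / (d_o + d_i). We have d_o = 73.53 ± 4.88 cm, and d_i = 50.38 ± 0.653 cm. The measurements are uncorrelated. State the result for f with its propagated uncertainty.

∂f/∂d_o = (d_i/(d_o+d_i))² = 0.165;  ∂f/∂d_i = (d_o/(d_o+d_i))² = 0.352
δf = √((∂f/∂d_o · δd_o)² + (∂f/∂d_i · δd_i)²) = √(0.651 + 0.0529) = 0.839 cm
f = 29.90 cm.

29.90 ± 0.839 cm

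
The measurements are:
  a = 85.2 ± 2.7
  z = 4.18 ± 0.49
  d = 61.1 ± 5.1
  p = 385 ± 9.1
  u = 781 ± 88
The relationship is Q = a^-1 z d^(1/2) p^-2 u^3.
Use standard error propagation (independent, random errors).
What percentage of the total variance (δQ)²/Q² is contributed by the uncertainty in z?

10.3%

(δQ/Q)² = (-1·δa/a)² + (1·δz/z)² + (½·δd/d)² + (-2·δp/p)² + (3·δu/u)²
  a term: (-1×0.0317)² = 0.00100
  z term: (1×0.117)² = 0.0137
  d term: (0.5×0.0835)² = 0.00174
  p term: (-2×0.0236)² = 0.00223
  u term: (3×0.113)² = 0.114
Total = 0.133. Share from z = 0.0137/0.133 = 0.103.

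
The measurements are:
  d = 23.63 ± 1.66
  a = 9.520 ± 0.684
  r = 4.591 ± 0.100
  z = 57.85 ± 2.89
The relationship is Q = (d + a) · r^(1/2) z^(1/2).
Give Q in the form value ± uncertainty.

Let u = d + a = 33.15. δu = √(δd² + δa²) = √(2.76 + 0.468) = 1.80, so δu/u = 0.0542.
Q is then a monomial in u, r, z:
δQ/Q = √((δu/u)² + (½·δr/r)² + (½·δz/z)²) = √(0.00293 + 0.000119 + 0.000624) = 0.0606
Q = 540.2, so δQ = 0.0606 × 540.2 = 32.8.

540.2 ± 32.8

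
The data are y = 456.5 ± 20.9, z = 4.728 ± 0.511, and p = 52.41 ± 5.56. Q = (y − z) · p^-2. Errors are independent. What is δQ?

Let u = y − z = 451.8. δu = √(δy² + δz²) = √(437 + 0.261) = 20.9, so δu/u = 0.0463.
Q is then a monomial in u, p:
δQ/Q = √((δu/u)² + (-2·δp/p)²) = √(0.00214 + 0.0450) = 0.217
Q = 0.1645, so δQ = 0.217 × 0.1645 = 0.0357.

0.0357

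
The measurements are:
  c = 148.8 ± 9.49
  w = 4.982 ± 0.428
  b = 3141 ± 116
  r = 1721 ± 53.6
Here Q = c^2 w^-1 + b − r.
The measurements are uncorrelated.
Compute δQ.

695

Let p = c^2·w^-1 = 4444. δp/p = √((2·δc/c)² + (-1·δw/w)²) = √(0.0163 + 0.00738) = 0.154, so δp = 683.
Q = p + b − r: δQ = √(δp² + δb² + δr²) = √(4.67e+05 + 13500 + 2870) = 695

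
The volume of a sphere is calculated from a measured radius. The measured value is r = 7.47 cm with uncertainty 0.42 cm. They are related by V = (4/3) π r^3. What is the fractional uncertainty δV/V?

0.169

Each factor contributes (exponent × relative error)² to (δV/V)²:
  (3·δr/r)² = (3×0.0562)² = 0.0285
δV/V = √(0.0285) = 0.169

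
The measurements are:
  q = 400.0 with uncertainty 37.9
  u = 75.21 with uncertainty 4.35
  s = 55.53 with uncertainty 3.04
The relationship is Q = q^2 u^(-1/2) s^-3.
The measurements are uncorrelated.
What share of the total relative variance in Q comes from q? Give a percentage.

(δQ/Q)² = (2·δq/q)² + (−½·δu/u)² + (-3·δs/s)²
  q term: (2×0.0948)² = 0.0359
  u term: (-0.5×0.0578)² = 0.000836
  s term: (-3×0.0547)² = 0.0270
Total = 0.0637. Share from q = 0.0359/0.0637 = 0.564.

56.4%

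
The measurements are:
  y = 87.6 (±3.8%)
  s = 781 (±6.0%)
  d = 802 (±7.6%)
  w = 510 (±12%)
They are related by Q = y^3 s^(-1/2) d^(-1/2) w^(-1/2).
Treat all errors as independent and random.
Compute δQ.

Q is a product of powers, so relative uncertainties combine in quadrature:
  (3·δy/y)² = (3×0.0380)² = 0.0130;  (−½·δs/s)² = (-0.5×0.0600)² = 0.000900;  (−½·δd/d)² = (-0.5×0.0760)² = 0.00144;  (−½·δw/w)² = (-0.5×0.120)² = 0.00360
δQ/Q = √(0.0189) = 0.138
Q = 37.6, so δQ = 0.138 × 37.6 = 5.18.

5.18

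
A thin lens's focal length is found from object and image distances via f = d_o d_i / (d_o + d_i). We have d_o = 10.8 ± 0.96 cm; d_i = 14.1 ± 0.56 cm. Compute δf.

0.325 cm

∂f/∂d_o = (d_i/(d_o+d_i))² = 0.321;  ∂f/∂d_i = (d_o/(d_o+d_i))² = 0.188
δf = √((∂f/∂d_o · δd_o)² + (∂f/∂d_i · δd_i)²) = √(0.0948 + 0.0111) = 0.325 cm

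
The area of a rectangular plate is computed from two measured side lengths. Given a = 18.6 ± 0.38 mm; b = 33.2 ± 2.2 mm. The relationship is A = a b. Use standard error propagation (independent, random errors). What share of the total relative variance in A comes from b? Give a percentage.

91.3%

(δA/A)² = (1·δa/a)² + (1·δb/b)²
  a term: (1×0.0204)² = 0.000417
  b term: (1×0.0663)² = 0.00439
Total = 0.00481. Share from b = 0.00439/0.00481 = 0.913.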